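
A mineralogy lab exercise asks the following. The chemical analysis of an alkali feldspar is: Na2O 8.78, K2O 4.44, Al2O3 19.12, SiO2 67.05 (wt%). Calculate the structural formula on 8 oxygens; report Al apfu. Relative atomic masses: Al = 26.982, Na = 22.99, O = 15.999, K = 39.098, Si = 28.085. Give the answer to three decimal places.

1.006 Al apfu

Na2O (M=61.979): mol = 0.14166; Na = 0.28332, O = 0.14166.
K2O (M=94.195): mol = 0.04714; K = 0.09428, O = 0.04714.
Al2O3 (M=101.961): mol = 0.18752; Al = 0.37504, O = 0.56256.
SiO2 (M=60.083): mol = 1.11596; Si = 1.11596, O = 2.23192.
ΣO = 2.98328; factor = 8/ΣO = 2.68161.
Al apfu = 0.37504 × 2.68161 = 1.006.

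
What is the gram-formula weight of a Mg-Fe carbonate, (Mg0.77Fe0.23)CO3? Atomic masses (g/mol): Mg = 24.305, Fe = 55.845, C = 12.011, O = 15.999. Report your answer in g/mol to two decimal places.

91.57 g/mol

M = 0.77(24.305) + 0.23(55.845) + 1(12.011) + 3(15.999)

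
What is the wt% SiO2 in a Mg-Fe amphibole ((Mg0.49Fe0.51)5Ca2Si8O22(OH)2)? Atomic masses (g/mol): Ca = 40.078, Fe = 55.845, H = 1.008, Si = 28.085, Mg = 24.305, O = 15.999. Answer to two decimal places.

53.84 wt%

M((Mg0.49Fe0.51)5Ca2Si8O22(OH)2) = 892.780 g/mol; M(SiO2) = 60.083 g/mol.
Moles SiO2 per formula unit = 8 Si ÷ 1 = 8.0000.
SiO2 fraction = (8.0000 × 60.083) / 892.780 = 480.664/892.780 = 0.5384.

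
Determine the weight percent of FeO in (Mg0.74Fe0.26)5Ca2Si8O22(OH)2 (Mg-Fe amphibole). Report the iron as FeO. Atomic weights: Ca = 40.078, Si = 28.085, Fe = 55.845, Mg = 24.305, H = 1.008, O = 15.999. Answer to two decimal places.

Formula mass = 853.355 g/mol.
1.30 Fe → 1.3000 mol FeO per formula unit; M(FeO) = 71.844, so FeO mass = 93.397 g.
93.397/853.355 × 100 = 10.94 wt%.

10.94 wt%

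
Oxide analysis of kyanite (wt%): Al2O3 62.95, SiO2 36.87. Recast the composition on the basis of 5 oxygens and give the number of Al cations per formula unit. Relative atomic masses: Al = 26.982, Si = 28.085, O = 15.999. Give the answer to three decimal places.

2.005 Al apfu

Al2O3: 62.95/101.961 = 0.61739 mol → 1.23478 mol Al, 1.85217 mol O.
SiO2: 36.87/60.083 = 0.61365 mol → 0.61365 mol Si, 1.22730 mol O.
Total oxygen = 3.07947 mol. Normalization factor = 5/3.07947 = 1.62366.
Al per 5 O = 1.23478 × 1.62366 = 2.005.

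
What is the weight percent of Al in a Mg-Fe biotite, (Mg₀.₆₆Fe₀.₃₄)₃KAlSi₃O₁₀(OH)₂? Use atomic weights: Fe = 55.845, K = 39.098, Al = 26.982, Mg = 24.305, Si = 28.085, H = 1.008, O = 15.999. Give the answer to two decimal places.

Molar mass of (Mg₀.₆₆Fe₀.₃₄)₃KAlSi₃O₁₀(OH)₂: 1.98·24.305 + 1.02·55.845 + 1·39.098 + 1·26.982 + 3·28.085 + 12·15.999 + 2·1.008 = 449.425 g/mol.
Mass of Al per formula unit: 1 × 26.982 = 26.982 g.
Weight fraction Al = 26.982 / 449.425 = 0.0600.

6.00 mass %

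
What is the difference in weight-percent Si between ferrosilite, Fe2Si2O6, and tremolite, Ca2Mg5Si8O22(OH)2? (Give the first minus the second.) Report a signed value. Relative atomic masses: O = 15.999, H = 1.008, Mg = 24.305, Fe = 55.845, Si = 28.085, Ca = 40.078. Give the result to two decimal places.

First mineral: 56.170 g Si in 263.854 g formula = 21.29 wt% Si.
Second mineral: 224.680 g Si in 812.353 g formula = 27.66 wt% Si.
21.29% − 27.66% gives a difference of -6.37 percentage points.

-6.37 percentage points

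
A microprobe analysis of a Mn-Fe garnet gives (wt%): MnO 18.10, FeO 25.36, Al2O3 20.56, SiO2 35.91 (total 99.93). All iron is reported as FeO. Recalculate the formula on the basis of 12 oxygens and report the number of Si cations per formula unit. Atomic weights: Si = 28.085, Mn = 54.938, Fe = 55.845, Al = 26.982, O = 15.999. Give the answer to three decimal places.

2.978 Si apfu

MnO: 18.10/70.937 = 0.25516 mol → 0.25516 mol Mn, 0.25516 mol O.
FeO: 25.36/71.844 = 0.35299 mol → 0.35299 mol Fe, 0.35299 mol O.
Al2O3: 20.56/101.961 = 0.20165 mol → 0.40330 mol Al, 0.60495 mol O.
SiO2: 35.91/60.083 = 0.59767 mol → 0.59767 mol Si, 1.19534 mol O.
Total oxygen = 2.40844 mol. Normalization factor = 12/2.40844 = 4.98248.
Si per 12 O = 0.59767 × 4.98248 = 2.978.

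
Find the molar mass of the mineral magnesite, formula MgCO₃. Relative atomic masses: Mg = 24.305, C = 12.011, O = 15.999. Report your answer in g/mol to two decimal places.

Mg: 1 × 24.305 = 24.3050
C: 1 × 12.011 = 12.0110
O: 3 × 15.999 = 47.9970
Summing the contributions gives the formula mass.

84.31 g/mol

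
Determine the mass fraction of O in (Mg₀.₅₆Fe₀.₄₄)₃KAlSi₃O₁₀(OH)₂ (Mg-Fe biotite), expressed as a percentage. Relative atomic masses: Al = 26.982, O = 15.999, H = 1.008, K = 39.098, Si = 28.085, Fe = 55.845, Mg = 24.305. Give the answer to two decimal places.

41.84 mass %

Molar mass of (Mg₀.₅₆Fe₀.₄₄)₃KAlSi₃O₁₀(OH)₂: 1.68*24.305 + 1.32*55.845 + 1*39.098 + 1*26.982 + 3*28.085 + 12*15.999 + 2*1.008 = 458.887 g/mol.
Mass of O per formula unit: 12 × 15.999 = 191.988 g.
Weight fraction O = 191.988 / 458.887 = 0.4184.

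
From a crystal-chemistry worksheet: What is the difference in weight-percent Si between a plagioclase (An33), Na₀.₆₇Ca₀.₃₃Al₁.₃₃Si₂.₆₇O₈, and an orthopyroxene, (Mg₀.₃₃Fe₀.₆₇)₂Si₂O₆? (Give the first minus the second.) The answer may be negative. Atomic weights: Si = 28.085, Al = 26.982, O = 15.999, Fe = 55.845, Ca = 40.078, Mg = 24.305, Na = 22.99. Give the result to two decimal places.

First mineral: 74.987 g Si in 267.494 g formula = 28.03 wt% Si.
Second mineral: 56.170 g Si in 243.038 g formula = 23.11 wt% Si.
28.03% − 23.11% gives a difference of 4.92 percentage points.

4.92 percentage points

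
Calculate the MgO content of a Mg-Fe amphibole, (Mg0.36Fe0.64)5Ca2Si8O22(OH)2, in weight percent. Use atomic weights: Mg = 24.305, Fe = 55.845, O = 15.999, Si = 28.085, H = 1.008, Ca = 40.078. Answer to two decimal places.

Formula mass = 913.281 g/mol.
1.80 Mg → 1.8000 mol MgO per formula unit; M(MgO) = 40.304, so MgO mass = 72.547 g.
72.547/913.281 × 100 = 7.94 wt%.

7.94 wt%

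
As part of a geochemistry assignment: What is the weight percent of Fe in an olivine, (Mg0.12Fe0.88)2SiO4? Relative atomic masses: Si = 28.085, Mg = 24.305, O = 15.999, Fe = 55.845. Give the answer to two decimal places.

Molar mass of (Mg0.12Fe0.88)2SiO4: 0.24×24.305 + 1.76×55.845 + 1×28.085 + 4×15.999 = 196.201 g/mol.
Mass of Fe per formula unit: 1.76 × 55.845 = 98.287 g.
Weight fraction Fe = 98.287 / 196.201 = 0.5010.

50.10 mass %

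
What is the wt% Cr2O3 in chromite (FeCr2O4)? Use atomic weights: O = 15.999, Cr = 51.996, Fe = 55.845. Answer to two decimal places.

Formula mass = 223.833 g/mol.
2 Cr → 1.0000 mol Cr2O3 per formula unit; M(Cr2O3) = 151.989, so Cr2O3 mass = 151.989 g.
151.989/223.833 × 100 = 67.90 wt%.

67.90 wt%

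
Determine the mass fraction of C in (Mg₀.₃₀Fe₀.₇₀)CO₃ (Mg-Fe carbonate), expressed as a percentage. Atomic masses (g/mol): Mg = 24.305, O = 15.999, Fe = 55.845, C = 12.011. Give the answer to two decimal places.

11.29 weight percent

Formula mass = 0.30·24.305 + 0.70·55.845 + 1·12.011 + 3·15.999 = 106.391 g/mol, of which 12.011 g is C.
So C makes up 12.011/106.391 = 0.1129 of the mass, i.e. 11.29%.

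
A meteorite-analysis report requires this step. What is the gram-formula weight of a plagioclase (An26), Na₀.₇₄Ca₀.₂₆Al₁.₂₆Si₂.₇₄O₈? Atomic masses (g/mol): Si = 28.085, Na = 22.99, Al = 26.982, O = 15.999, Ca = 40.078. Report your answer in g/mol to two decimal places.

266.38 g/mol

Na: 0.74 × 22.99 = 17.0126
Ca: 0.26 × 40.078 = 10.4203
Al: 1.26 × 26.982 = 33.9973
Si: 2.74 × 28.085 = 76.9529
O: 8 × 15.999 = 127.9920
Summing the contributions gives the formula mass.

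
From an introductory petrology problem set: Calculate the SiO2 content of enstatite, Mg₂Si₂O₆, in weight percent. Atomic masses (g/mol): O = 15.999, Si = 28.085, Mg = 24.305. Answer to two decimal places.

Formula mass = 200.774 g/mol.
2 Si → 2.0000 mol SiO2 per formula unit; M(SiO2) = 60.083, so SiO2 mass = 120.166 g.
120.166/200.774 × 100 = 59.85 wt%.

59.85 wt%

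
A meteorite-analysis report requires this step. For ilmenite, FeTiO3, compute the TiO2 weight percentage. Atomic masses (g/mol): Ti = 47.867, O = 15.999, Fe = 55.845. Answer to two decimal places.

Molar mass of FeTiO3 = 1·55.845 + 1·47.867 + 3·15.999 = 151.709 g/mol.
Each formula unit contains 1 Ti, equivalent to 1/1 = 1.0000 mol TiO2.
M(TiO2) = 1×47.867 + 2×15.999 = 79.865 g/mol.
Mass of TiO2 per formula unit = 1.0000 × 79.865 = 79.865 g.
TiO2 wt% = 79.865 / 151.709 × 100 = 52.64%.

52.64 wt%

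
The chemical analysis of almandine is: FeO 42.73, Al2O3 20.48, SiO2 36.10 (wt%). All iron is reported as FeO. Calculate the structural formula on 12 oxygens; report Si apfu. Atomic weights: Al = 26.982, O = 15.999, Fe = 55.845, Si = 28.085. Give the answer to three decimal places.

3.005 Si apfu

FeO (M=71.844): mol = 0.59476; Fe = 0.59476, O = 0.59476.
Al2O3 (M=101.961): mol = 0.20086; Al = 0.40172, O = 0.60258.
SiO2 (M=60.083): mol = 0.60084; Si = 0.60084, O = 1.20168.
ΣO = 2.39902; factor = 12/ΣO = 5.00204.
Si apfu = 0.60084 × 5.00204 = 3.005.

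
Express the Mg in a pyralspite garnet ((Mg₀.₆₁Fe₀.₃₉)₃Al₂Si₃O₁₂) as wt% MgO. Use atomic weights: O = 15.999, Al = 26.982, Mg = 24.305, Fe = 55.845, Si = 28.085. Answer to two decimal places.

16.76 wt%

Formula mass = 440.024 g/mol.
1.83 Mg → 1.8300 mol MgO per formula unit; M(MgO) = 40.304, so MgO mass = 73.756 g.
73.756/440.024 × 100 = 16.76 wt%.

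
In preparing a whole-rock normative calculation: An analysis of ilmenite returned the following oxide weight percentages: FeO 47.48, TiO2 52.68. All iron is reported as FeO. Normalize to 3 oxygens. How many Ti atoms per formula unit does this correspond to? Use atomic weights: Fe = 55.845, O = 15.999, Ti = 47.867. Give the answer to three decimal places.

FeO (M=71.844): mol = 0.66088; Fe = 0.66088, O = 0.66088.
TiO2 (M=79.865): mol = 0.65961; Ti = 0.65961, O = 1.31922.
ΣO = 1.98010; factor = 3/ΣO = 1.51507.
Ti apfu = 0.65961 × 1.51507 = 0.999.

0.999 Ti apfu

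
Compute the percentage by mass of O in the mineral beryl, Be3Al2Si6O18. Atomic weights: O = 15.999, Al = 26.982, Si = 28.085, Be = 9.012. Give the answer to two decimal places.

Molar mass of Be3Al2Si6O18: 3*9.012 + 2*26.982 + 6*28.085 + 18*15.999 = 537.492 g/mol.
Mass of O per formula unit: 18 × 15.999 = 287.982 g.
Weight fraction O = 287.982 / 537.492 = 0.5358.

53.58 weight percent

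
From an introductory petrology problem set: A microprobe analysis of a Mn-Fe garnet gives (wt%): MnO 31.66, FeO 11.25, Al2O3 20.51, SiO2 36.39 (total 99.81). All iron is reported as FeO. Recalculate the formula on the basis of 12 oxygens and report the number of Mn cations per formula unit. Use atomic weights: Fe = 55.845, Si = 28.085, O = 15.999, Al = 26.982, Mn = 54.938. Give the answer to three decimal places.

31.66 wt% MnO ÷ 70.937 g/mol = 0.44631 mol, giving 0.44631 Mn and 0.44631 O.
11.25 wt% FeO ÷ 71.844 g/mol = 0.15659 mol, giving 0.15659 Fe and 0.15659 O.
20.51 wt% Al2O3 ÷ 101.961 g/mol = 0.20116 mol, giving 0.40232 Al and 0.60348 O.
36.39 wt% SiO2 ÷ 60.083 g/mol = 0.60566 mol, giving 0.60566 Si and 1.21132 O.
Oxygen sums to 2.41770; scaling by 12/2.41770 = 4.96339 puts the formula on 12 O.
Mn: 0.44631 × 4.96339 = 2.215 atoms per formula unit.

2.215 Mn apfu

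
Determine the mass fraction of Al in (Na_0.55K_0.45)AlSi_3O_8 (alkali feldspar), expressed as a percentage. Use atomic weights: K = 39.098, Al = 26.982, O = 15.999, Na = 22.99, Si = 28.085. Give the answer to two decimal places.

10.01 mass %

Molar mass of (Na_0.55K_0.45)AlSi_3O_8: 0.55·22.99 + 0.45·39.098 + 1·26.982 + 3·28.085 + 8·15.999 = 269.468 g/mol.
Mass of Al per formula unit: 1 × 26.982 = 26.982 g.
Weight fraction Al = 26.982 / 269.468 = 0.1001.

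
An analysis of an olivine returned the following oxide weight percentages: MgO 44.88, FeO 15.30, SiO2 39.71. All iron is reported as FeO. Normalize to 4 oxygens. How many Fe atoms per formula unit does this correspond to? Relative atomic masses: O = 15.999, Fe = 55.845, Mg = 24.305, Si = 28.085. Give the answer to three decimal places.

0.322 Fe apfu

MgO: 44.88/40.304 = 1.11354 mol → 1.11354 mol Mg, 1.11354 mol O.
FeO: 15.30/71.844 = 0.21296 mol → 0.21296 mol Fe, 0.21296 mol O.
SiO2: 39.71/60.083 = 0.66092 mol → 0.66092 mol Si, 1.32184 mol O.
Total oxygen = 2.64834 mol. Normalization factor = 4/2.64834 = 1.51038.
Fe per 4 O = 0.21296 × 1.51038 = 0.322.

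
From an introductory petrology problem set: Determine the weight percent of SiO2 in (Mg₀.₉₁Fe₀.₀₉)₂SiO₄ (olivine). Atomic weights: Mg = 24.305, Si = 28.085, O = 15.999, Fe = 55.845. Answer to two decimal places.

M((Mg₀.₉₁Fe₀.₀₉)₂SiO₄) = 146.368 g/mol; M(SiO2) = 60.083 g/mol.
Moles SiO2 per formula unit = 1 Si ÷ 1 = 1.0000.
SiO2 fraction = (1.0000 × 60.083) / 146.368 = 60.083/146.368 = 0.4105.

41.05 wt%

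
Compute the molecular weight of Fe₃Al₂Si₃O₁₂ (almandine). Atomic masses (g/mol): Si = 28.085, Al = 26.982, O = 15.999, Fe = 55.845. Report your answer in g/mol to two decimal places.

497.74 g/mol

M = 3×55.845 + 2×26.982 + 3×28.085 + 12×15.999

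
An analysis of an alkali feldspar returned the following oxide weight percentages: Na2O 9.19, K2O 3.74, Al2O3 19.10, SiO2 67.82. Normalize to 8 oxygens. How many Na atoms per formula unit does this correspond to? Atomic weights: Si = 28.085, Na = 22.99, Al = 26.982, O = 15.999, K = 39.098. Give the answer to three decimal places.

0.789 Na apfu

Na2O: 9.19/61.979 = 0.14828 mol → 0.29656 mol Na, 0.14828 mol O.
K2O: 3.74/94.195 = 0.03970 mol → 0.07940 mol K, 0.03970 mol O.
Al2O3: 19.10/101.961 = 0.18733 mol → 0.37466 mol Al, 0.56199 mol O.
SiO2: 67.82/60.083 = 1.12877 mol → 1.12877 mol Si, 2.25754 mol O.
Total oxygen = 3.00751 mol. Normalization factor = 8/3.00751 = 2.66001.
Na per 8 O = 0.29656 × 2.66001 = 0.789.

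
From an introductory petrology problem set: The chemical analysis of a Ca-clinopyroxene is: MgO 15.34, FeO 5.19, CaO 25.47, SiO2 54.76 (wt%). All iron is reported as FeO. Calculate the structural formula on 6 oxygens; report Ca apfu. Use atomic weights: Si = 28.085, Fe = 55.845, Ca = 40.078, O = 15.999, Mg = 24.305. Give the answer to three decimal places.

0.998 Ca apfu

MgO (M=40.304): mol = 0.38061; Mg = 0.38061, O = 0.38061.
FeO (M=71.844): mol = 0.07224; Fe = 0.07224, O = 0.07224.
CaO (M=56.077): mol = 0.45420; Ca = 0.45420, O = 0.45420.
SiO2 (M=60.083): mol = 0.91141; Si = 0.91141, O = 1.82282.
ΣO = 2.72987; factor = 6/ΣO = 2.19791.
Ca apfu = 0.45420 × 2.19791 = 0.998.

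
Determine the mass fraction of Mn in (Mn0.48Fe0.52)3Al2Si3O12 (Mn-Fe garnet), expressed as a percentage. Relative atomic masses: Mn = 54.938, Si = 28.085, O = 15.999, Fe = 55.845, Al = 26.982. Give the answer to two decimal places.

15.94 mass %

Molar mass of (Mn0.48Fe0.52)3Al2Si3O12: 1.44*54.938 + 1.56*55.845 + 2*26.982 + 3*28.085 + 12*15.999 = 496.436 g/mol.
Mass of Mn per formula unit: 1.44 × 54.938 = 79.111 g.
Weight fraction Mn = 79.111 / 496.436 = 0.1594.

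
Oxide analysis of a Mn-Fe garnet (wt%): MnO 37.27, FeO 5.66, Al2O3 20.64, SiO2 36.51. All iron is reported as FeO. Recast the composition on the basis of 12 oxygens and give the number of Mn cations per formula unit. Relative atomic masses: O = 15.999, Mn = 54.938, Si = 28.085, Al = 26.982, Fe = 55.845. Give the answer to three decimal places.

2.598 Mn apfu

MnO: 37.27/70.937 = 0.52540 mol → 0.52540 mol Mn, 0.52540 mol O.
FeO: 5.66/71.844 = 0.07878 mol → 0.07878 mol Fe, 0.07878 mol O.
Al2O3: 20.64/101.961 = 0.20243 mol → 0.40486 mol Al, 0.60729 mol O.
SiO2: 36.51/60.083 = 0.60766 mol → 0.60766 mol Si, 1.21532 mol O.
Total oxygen = 2.42679 mol. Normalization factor = 12/2.42679 = 4.94480.
Mn per 12 O = 0.52540 × 4.94480 = 2.598.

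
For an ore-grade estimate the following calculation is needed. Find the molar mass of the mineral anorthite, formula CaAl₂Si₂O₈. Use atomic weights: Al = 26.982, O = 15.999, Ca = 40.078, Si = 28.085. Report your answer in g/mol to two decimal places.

Ca: 1 × 40.078 = 40.0780
Al: 2 × 26.982 = 53.9640
Si: 2 × 28.085 = 56.1700
O: 8 × 15.999 = 127.9920
Summing the contributions gives the formula mass.

278.20 g/mol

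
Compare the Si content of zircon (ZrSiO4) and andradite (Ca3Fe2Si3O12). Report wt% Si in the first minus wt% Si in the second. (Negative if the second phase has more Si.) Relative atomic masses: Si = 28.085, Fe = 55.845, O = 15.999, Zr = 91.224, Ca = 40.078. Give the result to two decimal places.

-1.26 percentage points

M(ZrSiO4) = 183.305 g/mol, so wt% Si = 28.085/183.305 × 100 = 15.32%.
M(Ca3Fe2Si3O12) = 508.167 g/mol, so wt% Si = 84.255/508.167 × 100 = 16.58%.
15.32 − 16.58 = -1.26 pp.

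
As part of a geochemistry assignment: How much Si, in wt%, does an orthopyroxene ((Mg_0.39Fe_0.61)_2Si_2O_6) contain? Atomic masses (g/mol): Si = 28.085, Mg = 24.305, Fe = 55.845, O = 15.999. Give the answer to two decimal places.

23.48 wt%

Formula mass = 0.78×24.305 + 1.22×55.845 + 2×28.085 + 6×15.999 = 239.253 g/mol, of which 56.170 g is Si.
So Si makes up 56.170/239.253 = 0.2348 of the mass, i.e. 23.48%.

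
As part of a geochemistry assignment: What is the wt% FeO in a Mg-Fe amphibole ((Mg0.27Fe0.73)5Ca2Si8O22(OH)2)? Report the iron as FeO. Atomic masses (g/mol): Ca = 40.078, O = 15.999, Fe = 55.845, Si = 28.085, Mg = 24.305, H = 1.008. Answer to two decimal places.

M((Mg0.27Fe0.73)5Ca2Si8O22(OH)2) = 927.474 g/mol; M(FeO) = 71.844 g/mol.
Moles FeO per formula unit = 3.65 Fe ÷ 1 = 3.6500.
FeO fraction = (3.6500 × 71.844) / 927.474 = 262.231/927.474 = 0.2827.

28.27 wt%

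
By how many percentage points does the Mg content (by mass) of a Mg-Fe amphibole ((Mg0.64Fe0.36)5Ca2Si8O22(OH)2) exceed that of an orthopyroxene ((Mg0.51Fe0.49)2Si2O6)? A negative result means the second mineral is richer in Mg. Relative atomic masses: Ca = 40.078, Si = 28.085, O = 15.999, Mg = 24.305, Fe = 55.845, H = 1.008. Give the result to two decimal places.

-1.75 percentage points

Mg in (Mg0.64Fe0.36)5Ca2Si8O22(OH)2: molar mass 869.125 g/mol; 3.20×24.305 = 77.776 g → 8.95 wt%.
Mg in (Mg0.51Fe0.49)2Si2O6: molar mass 231.683 g/mol; 1.02×24.305 = 24.791 g → 10.70 wt%.
Difference = 8.95 − 10.70 = -1.75 percentage points.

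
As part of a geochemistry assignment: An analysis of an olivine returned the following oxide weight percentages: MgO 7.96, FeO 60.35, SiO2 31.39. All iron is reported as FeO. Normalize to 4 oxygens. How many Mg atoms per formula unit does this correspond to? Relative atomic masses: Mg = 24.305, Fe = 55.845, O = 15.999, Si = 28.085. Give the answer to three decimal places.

MgO (M=40.304): mol = 0.19750; Mg = 0.19750, O = 0.19750.
FeO (M=71.844): mol = 0.84001; Fe = 0.84001, O = 0.84001.
SiO2 (M=60.083): mol = 0.52244; Si = 0.52244, O = 1.04488.
ΣO = 2.08239; factor = 4/ΣO = 1.92087.
Mg apfu = 0.19750 × 1.92087 = 0.379.

0.379 Mg apfu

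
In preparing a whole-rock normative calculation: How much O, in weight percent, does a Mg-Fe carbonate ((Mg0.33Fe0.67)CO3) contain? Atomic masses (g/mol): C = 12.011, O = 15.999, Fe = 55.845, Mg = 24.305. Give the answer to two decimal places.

45.52 weight percent

Molar mass of (Mg0.33Fe0.67)CO3: 0.33·24.305 + 0.67·55.845 + 1·12.011 + 3·15.999 = 105.445 g/mol.
Mass of O per formula unit: 3 × 15.999 = 47.997 g.
Weight fraction O = 47.997 / 105.445 = 0.4552.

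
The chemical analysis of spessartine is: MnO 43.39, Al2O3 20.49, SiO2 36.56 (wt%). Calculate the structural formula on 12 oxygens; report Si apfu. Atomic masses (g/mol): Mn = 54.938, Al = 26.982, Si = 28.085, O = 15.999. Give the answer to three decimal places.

3.003 Si apfu

MnO (M=70.937): mol = 0.61167; Mn = 0.61167, O = 0.61167.
Al2O3 (M=101.961): mol = 0.20096; Al = 0.40192, O = 0.60288.
SiO2 (M=60.083): mol = 0.60849; Si = 0.60849, O = 1.21698.
ΣO = 2.43153; factor = 12/ΣO = 4.93516.
Si apfu = 0.60849 × 4.93516 = 3.003.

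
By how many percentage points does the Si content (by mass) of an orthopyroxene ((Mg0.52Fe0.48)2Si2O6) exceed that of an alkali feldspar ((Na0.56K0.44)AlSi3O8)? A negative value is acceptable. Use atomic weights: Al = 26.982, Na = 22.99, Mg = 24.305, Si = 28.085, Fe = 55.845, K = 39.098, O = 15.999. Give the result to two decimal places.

-6.98 percentage points

Si in (Mg0.52Fe0.48)2Si2O6: molar mass 231.052 g/mol; 2×28.085 = 56.170 g → 24.31 wt%.
Si in (Na0.56K0.44)AlSi3O8: molar mass 269.307 g/mol; 3×28.085 = 84.255 g → 31.29 wt%.
Difference = 24.31 − 31.29 = -6.98 percentage points.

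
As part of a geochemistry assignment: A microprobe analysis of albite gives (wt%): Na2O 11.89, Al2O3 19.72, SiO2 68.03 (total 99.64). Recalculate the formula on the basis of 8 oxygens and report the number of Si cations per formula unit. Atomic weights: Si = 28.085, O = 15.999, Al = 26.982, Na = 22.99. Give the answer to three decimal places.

2.983 Si apfu

Na2O: 11.89/61.979 = 0.19184 mol → 0.38368 mol Na, 0.19184 mol O.
Al2O3: 19.72/101.961 = 0.19341 mol → 0.38682 mol Al, 0.58023 mol O.
SiO2: 68.03/60.083 = 1.13227 mol → 1.13227 mol Si, 2.26454 mol O.
Total oxygen = 3.03661 mol. Normalization factor = 8/3.03661 = 2.63452.
Si per 8 O = 1.13227 × 2.63452 = 2.983.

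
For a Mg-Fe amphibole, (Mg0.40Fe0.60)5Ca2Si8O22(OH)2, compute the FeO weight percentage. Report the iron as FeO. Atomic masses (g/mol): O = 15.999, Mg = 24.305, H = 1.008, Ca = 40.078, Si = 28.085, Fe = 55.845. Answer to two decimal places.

M((Mg0.40Fe0.60)5Ca2Si8O22(OH)2) = 906.973 g/mol; M(FeO) = 71.844 g/mol.
Moles FeO per formula unit = 3 Fe ÷ 1 = 3.0000.
FeO fraction = (3.0000 × 71.844) / 906.973 = 215.532/906.973 = 0.2376.

23.76 wt%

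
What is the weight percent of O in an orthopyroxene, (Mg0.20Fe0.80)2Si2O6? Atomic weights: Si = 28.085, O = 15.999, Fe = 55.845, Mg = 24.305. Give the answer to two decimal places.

38.21 mass %

M((Mg0.20Fe0.80)2Si2O6) = 251.238 g/mol.
O contributes 6 × 15.999 = 95.994 g per mole.
95.994/251.238 = 0.3821 → 38.21%.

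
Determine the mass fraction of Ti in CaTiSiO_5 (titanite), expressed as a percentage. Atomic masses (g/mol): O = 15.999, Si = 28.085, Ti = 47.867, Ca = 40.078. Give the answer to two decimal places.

24.42 weight percent

Formula mass = 1·40.078 + 1·47.867 + 1·28.085 + 5·15.999 = 196.025 g/mol, of which 47.867 g is Ti.
So Ti makes up 47.867/196.025 = 0.2442 of the mass, i.e. 24.42%.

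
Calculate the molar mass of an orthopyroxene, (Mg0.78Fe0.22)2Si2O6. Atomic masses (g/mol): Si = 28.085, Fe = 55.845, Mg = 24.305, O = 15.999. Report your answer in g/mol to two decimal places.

214.65 g/mol

Mg: 1.56 × 24.305 = 37.9158
Fe: 0.44 × 55.845 = 24.5718
Si: 2 × 28.085 = 56.1700
O: 6 × 15.999 = 95.9940
Summing the contributions gives the formula mass.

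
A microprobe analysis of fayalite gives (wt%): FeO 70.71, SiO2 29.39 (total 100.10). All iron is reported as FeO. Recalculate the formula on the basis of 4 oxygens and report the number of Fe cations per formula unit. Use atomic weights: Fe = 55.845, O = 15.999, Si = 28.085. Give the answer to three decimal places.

FeO (M=71.844): mol = 0.98422; Fe = 0.98422, O = 0.98422.
SiO2 (M=60.083): mol = 0.48916; Si = 0.48916, O = 0.97832.
ΣO = 1.96254; factor = 4/ΣO = 2.03818.
Fe apfu = 0.98422 × 2.03818 = 2.006.

2.006 Fe apfu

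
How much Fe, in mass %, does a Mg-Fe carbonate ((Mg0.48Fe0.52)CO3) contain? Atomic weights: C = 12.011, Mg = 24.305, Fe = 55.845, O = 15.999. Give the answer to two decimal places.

M((Mg0.48Fe0.52)CO3) = 100.714 g/mol.
Fe contributes 0.52 × 55.845 = 29.039 g per mole.
29.039/100.714 = 0.2883 → 28.83%.

28.83 mass %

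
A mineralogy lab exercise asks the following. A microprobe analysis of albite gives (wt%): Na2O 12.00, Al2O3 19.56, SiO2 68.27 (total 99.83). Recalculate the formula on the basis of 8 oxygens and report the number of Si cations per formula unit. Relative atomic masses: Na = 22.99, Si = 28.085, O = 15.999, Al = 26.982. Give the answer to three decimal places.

12.00 wt% Na2O ÷ 61.979 g/mol = 0.19361 mol, giving 0.38722 Na and 0.19361 O.
19.56 wt% Al2O3 ÷ 101.961 g/mol = 0.19184 mol, giving 0.38368 Al and 0.57552 O.
68.27 wt% SiO2 ÷ 60.083 g/mol = 1.13626 mol, giving 1.13626 Si and 2.27252 O.
Oxygen sums to 3.04165; scaling by 8/3.04165 = 2.63015 puts the formula on 8 O.
Si: 1.13626 × 2.63015 = 2.989 atoms per formula unit.

2.989 Si apfu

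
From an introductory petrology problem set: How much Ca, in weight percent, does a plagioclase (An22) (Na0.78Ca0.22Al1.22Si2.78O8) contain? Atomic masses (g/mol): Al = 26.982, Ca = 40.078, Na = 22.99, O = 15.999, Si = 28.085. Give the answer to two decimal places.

M(Na0.78Ca0.22Al1.22Si2.78O8) = 265.736 g/mol.
Ca contributes 0.22 × 40.078 = 8.817 g per mole.
8.817/265.736 = 0.0332 → 3.32%.

3.32 weight percent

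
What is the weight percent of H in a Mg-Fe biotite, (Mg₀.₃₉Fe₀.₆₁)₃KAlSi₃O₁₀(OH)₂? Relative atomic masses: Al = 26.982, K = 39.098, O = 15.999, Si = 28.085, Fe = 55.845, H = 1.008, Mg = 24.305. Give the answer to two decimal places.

0.42 weight percent

Formula mass = 1.17·24.305 + 1.83·55.845 + 1·39.098 + 1·26.982 + 3·28.085 + 12·15.999 + 2·1.008 = 474.972 g/mol, of which 2.016 g is H.
So H makes up 2.016/474.972 = 0.0042 of the mass, i.e. 0.42%.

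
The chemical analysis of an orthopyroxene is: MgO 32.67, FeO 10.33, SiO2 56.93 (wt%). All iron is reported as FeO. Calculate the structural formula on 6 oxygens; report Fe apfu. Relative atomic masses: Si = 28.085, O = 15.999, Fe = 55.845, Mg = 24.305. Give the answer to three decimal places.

MgO: 32.67/40.304 = 0.81059 mol → 0.81059 mol Mg, 0.81059 mol O.
FeO: 10.33/71.844 = 0.14378 mol → 0.14378 mol Fe, 0.14378 mol O.
SiO2: 56.93/60.083 = 0.94752 mol → 0.94752 mol Si, 1.89504 mol O.
Total oxygen = 2.84941 mol. Normalization factor = 6/2.84941 = 2.10570.
Fe per 6 O = 0.14378 × 2.10570 = 0.303.

0.303 Fe apfu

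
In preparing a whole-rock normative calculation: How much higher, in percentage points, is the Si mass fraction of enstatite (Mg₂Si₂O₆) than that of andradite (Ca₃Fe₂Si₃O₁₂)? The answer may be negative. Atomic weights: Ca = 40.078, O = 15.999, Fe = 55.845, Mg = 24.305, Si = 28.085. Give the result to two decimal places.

11.40 percentage points

First mineral: 56.170 g Si in 200.774 g formula = 27.98 wt% Si.
Second mineral: 84.255 g Si in 508.167 g formula = 16.58 wt% Si.
27.98% − 16.58% gives a difference of 11.40 percentage points.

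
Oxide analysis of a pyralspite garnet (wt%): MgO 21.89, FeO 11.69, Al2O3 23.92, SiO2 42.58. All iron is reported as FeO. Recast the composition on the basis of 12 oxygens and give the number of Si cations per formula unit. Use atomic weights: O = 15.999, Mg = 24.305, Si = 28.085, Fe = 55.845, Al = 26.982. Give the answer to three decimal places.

MgO: 21.89/40.304 = 0.54312 mol → 0.54312 mol Mg, 0.54312 mol O.
FeO: 11.69/71.844 = 0.16271 mol → 0.16271 mol Fe, 0.16271 mol O.
Al2O3: 23.92/101.961 = 0.23460 mol → 0.46920 mol Al, 0.70380 mol O.
SiO2: 42.58/60.083 = 0.70869 mol → 0.70869 mol Si, 1.41738 mol O.
Total oxygen = 2.82701 mol. Normalization factor = 12/2.82701 = 4.24477.
Si per 12 O = 0.70869 × 4.24477 = 3.008.

3.008 Si apfu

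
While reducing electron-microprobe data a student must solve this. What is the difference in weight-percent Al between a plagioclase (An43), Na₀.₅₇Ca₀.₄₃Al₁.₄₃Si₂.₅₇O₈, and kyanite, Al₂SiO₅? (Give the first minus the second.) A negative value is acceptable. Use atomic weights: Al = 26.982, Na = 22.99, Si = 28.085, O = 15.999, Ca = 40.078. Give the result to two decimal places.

M(Na₀.₅₇Ca₀.₄₃Al₁.₄₃Si₂.₅₇O₈) = 269.093 g/mol, so wt% Al = 38.584/269.093 × 100 = 14.34%.
M(Al₂SiO₅) = 162.044 g/mol, so wt% Al = 53.964/162.044 × 100 = 33.30%.
14.34 − 33.30 = -18.96 pp.

-18.96 percentage points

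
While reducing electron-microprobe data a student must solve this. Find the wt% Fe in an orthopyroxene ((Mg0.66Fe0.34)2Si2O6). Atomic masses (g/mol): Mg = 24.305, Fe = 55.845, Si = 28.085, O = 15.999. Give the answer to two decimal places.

17.09 wt%

Molar mass of (Mg0.66Fe0.34)2Si2O6: 1.32*24.305 + 0.68*55.845 + 2*28.085 + 6*15.999 = 222.221 g/mol.
Mass of Fe per formula unit: 0.68 × 55.845 = 37.975 g.
Weight fraction Fe = 37.975 / 222.221 = 0.1709.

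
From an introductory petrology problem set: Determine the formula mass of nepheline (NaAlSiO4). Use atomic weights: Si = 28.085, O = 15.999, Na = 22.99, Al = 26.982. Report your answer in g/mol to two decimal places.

The formula mass is the sum 1×22.99 + 1×26.982 + 1×28.085 + 4×15.999.

142.05 g/mol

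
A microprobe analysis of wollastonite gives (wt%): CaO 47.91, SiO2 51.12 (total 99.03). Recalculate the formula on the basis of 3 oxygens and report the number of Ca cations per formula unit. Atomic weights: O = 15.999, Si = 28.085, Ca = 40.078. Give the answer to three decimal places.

47.91 wt% CaO ÷ 56.077 g/mol = 0.85436 mol, giving 0.85436 Ca and 0.85436 O.
51.12 wt% SiO2 ÷ 60.083 g/mol = 0.85082 mol, giving 0.85082 Si and 1.70164 O.
Oxygen sums to 2.55600; scaling by 3/2.55600 = 1.17371 puts the formula on 3 O.
Ca: 0.85436 × 1.17371 = 1.003 atoms per formula unit.

1.003 Ca apfu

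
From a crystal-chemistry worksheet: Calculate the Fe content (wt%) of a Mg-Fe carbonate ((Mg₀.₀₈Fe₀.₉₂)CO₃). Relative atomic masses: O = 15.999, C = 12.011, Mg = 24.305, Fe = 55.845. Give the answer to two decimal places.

M((Mg₀.₀₈Fe₀.₉₂)CO₃) = 113.330 g/mol.
Fe contributes 0.92 × 55.845 = 51.377 g per mole.
51.377/113.330 = 0.4533 → 45.33%.

45.33 wt%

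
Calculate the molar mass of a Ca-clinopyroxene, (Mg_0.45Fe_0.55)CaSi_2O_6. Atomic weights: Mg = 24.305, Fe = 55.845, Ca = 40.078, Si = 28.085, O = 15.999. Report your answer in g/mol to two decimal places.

M = 0.45*24.305 + 0.55*55.845 + 1*40.078 + 2*28.085 + 6*15.999

233.89 g/mol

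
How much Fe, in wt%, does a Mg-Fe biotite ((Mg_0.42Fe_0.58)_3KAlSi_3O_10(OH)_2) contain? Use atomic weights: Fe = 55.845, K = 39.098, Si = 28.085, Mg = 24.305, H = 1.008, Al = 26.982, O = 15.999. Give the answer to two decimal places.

20.58 wt%

Formula mass = 1.26*24.305 + 1.74*55.845 + 1*39.098 + 1*26.982 + 3*28.085 + 12*15.999 + 2*1.008 = 472.134 g/mol, of which 97.170 g is Fe.
So Fe makes up 97.170/472.134 = 0.2058 of the mass, i.e. 20.58%.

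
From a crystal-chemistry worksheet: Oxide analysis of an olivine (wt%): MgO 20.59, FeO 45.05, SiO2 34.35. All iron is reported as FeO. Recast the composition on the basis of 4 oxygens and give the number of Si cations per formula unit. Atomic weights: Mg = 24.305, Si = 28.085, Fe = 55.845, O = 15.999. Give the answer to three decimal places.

1.002 Si apfu

MgO (M=40.304): mol = 0.51087; Mg = 0.51087, O = 0.51087.
FeO (M=71.844): mol = 0.62705; Fe = 0.62705, O = 0.62705.
SiO2 (M=60.083): mol = 0.57171; Si = 0.57171, O = 1.14342.
ΣO = 2.28134; factor = 4/ΣO = 1.75336.
Si apfu = 0.57171 × 1.75336 = 1.002.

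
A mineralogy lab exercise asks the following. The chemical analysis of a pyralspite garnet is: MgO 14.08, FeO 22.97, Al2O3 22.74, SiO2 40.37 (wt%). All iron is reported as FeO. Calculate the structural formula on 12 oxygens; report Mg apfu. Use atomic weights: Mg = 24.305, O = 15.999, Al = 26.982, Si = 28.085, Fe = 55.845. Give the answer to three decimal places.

14.08 wt% MgO ÷ 40.304 g/mol = 0.34934 mol, giving 0.34934 Mg and 0.34934 O.
22.97 wt% FeO ÷ 71.844 g/mol = 0.31972 mol, giving 0.31972 Fe and 0.31972 O.
22.74 wt% Al2O3 ÷ 101.961 g/mol = 0.22303 mol, giving 0.44606 Al and 0.66909 O.
40.37 wt% SiO2 ÷ 60.083 g/mol = 0.67190 mol, giving 0.67190 Si and 1.34380 O.
Oxygen sums to 2.68195; scaling by 12/2.68195 = 4.47436 puts the formula on 12 O.
Mg: 0.34934 × 4.47436 = 1.563 atoms per formula unit.

1.563 Mg apfu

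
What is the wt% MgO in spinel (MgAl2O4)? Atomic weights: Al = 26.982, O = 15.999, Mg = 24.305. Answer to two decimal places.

Molar mass of MgAl2O4 = 1×24.305 + 2×26.982 + 4×15.999 = 142.265 g/mol.
Each formula unit contains 1 Mg, equivalent to 1/1 = 1.0000 mol MgO.
M(MgO) = 1×24.305 + 1×15.999 = 40.304 g/mol.
Mass of MgO per formula unit = 1.0000 × 40.304 = 40.304 g.
MgO wt% = 40.304 / 142.265 × 100 = 28.33%.

28.33 wt%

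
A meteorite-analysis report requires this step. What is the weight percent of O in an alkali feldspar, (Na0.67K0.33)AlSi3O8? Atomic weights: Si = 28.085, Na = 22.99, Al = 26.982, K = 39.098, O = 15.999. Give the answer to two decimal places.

47.84 mass %

Formula mass = 0.67·22.99 + 0.33·39.098 + 1·26.982 + 3·28.085 + 8·15.999 = 267.535 g/mol, of which 127.992 g is O.
So O makes up 127.992/267.535 = 0.4784 of the mass, i.e. 47.84%.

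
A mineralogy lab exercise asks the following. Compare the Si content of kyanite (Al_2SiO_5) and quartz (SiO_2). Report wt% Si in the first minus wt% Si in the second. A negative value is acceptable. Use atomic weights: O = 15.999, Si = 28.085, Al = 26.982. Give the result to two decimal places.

Si in Al_2SiO_5: molar mass 162.044 g/mol; 1×28.085 = 28.085 g → 17.33 wt%.
Si in SiO_2: molar mass 60.083 g/mol; 1×28.085 = 28.085 g → 46.74 wt%.
Difference = 17.33 − 46.74 = -29.41 percentage points.

-29.41 percentage points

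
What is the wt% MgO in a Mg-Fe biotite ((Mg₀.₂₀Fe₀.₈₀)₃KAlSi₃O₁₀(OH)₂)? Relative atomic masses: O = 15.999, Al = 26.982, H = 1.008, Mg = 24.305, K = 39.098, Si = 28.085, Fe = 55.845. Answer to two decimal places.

Formula mass = 492.950 g/mol.
0.60 Mg → 0.6000 mol MgO per formula unit; M(MgO) = 40.304, so MgO mass = 24.182 g.
24.182/492.950 × 100 = 4.91 wt%.

4.91 wt%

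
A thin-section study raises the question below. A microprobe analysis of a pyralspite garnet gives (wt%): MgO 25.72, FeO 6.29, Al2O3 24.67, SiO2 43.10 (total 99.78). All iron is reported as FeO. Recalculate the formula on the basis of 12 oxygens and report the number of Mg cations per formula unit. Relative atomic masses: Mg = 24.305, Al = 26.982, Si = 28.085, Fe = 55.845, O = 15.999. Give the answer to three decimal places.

2.653 Mg apfu

MgO (M=40.304): mol = 0.63815; Mg = 0.63815, O = 0.63815.
FeO (M=71.844): mol = 0.08755; Fe = 0.08755, O = 0.08755.
Al2O3 (M=101.961): mol = 0.24196; Al = 0.48392, O = 0.72588.
SiO2 (M=60.083): mol = 0.71734; Si = 0.71734, O = 1.43468.
ΣO = 2.88626; factor = 12/ΣO = 4.15763.
Mg apfu = 0.63815 × 4.15763 = 2.653.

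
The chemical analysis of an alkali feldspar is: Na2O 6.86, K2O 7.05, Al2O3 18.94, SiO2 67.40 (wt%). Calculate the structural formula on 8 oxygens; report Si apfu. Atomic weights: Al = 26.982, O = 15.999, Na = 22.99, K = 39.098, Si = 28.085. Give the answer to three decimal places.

3.005 Si apfu

6.86 wt% Na2O ÷ 61.979 g/mol = 0.11068 mol, giving 0.22136 Na and 0.11068 O.
7.05 wt% K2O ÷ 94.195 g/mol = 0.07484 mol, giving 0.14968 K and 0.07484 O.
18.94 wt% Al2O3 ÷ 101.961 g/mol = 0.18576 mol, giving 0.37152 Al and 0.55728 O.
67.40 wt% SiO2 ÷ 60.083 g/mol = 1.12178 mol, giving 1.12178 Si and 2.24356 O.
Oxygen sums to 2.98636; scaling by 8/2.98636 = 2.67885 puts the formula on 8 O.
Si: 1.12178 × 2.67885 = 3.005 atoms per formula unit.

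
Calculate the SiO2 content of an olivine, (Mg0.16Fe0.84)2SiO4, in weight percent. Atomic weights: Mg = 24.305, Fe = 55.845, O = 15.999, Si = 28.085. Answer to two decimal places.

31.02 wt%

Formula mass = 193.678 g/mol.
1 Si → 1.0000 mol SiO2 per formula unit; M(SiO2) = 60.083, so SiO2 mass = 60.083 g.
60.083/193.678 × 100 = 31.02 wt%.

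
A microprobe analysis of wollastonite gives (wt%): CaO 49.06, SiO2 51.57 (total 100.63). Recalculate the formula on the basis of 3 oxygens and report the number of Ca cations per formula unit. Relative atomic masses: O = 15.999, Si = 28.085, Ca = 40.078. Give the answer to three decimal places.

1.013 Ca apfu

CaO: 49.06/56.077 = 0.87487 mol → 0.87487 mol Ca, 0.87487 mol O.
SiO2: 51.57/60.083 = 0.85831 mol → 0.85831 mol Si, 1.71662 mol O.
Total oxygen = 2.59149 mol. Normalization factor = 3/2.59149 = 1.15764.
Ca per 3 O = 0.87487 × 1.15764 = 1.013.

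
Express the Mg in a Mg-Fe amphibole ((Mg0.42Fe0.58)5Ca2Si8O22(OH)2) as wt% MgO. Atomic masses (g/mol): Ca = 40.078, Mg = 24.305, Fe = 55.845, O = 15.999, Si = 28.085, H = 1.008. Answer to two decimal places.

9.36 wt%

M((Mg0.42Fe0.58)5Ca2Si8O22(OH)2) = 903.819 g/mol; M(MgO) = 40.304 g/mol.
Moles MgO per formula unit = 2.10 Mg ÷ 1 = 2.1000.
MgO fraction = (2.1000 × 40.304) / 903.819 = 84.638/903.819 = 0.0936.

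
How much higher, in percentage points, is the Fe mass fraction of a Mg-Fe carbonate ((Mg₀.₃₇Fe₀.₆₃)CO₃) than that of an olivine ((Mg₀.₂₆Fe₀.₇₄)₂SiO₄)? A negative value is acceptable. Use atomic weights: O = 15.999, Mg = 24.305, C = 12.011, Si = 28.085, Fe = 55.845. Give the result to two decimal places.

-10.34 percentage points

M((Mg₀.₃₇Fe₀.₆₃)CO₃) = 104.183 g/mol, so wt% Fe = 35.182/104.183 × 100 = 33.77%.
M((Mg₀.₂₆Fe₀.₇₄)₂SiO₄) = 187.370 g/mol, so wt% Fe = 82.651/187.370 × 100 = 44.11%.
33.77 − 44.11 = -10.34 pp.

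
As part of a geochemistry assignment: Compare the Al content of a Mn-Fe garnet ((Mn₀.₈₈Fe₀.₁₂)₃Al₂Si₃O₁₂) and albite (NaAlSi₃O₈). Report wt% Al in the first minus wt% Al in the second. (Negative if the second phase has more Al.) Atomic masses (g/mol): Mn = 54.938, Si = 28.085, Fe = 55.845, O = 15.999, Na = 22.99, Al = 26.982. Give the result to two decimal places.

0.60 percentage points

First mineral: 53.964 g Al in 495.348 g formula = 10.89 wt% Al.
Second mineral: 26.982 g Al in 262.219 g formula = 10.29 wt% Al.
10.89% − 10.29% gives a difference of 0.60 percentage points.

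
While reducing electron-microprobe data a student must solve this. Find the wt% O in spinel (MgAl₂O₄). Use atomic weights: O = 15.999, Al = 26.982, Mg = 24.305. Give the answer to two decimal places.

44.98 weight percent

M(MgAl₂O₄) = 142.265 g/mol.
O contributes 4 × 15.999 = 63.996 g per mole.
63.996/142.265 = 0.4498 → 44.98%.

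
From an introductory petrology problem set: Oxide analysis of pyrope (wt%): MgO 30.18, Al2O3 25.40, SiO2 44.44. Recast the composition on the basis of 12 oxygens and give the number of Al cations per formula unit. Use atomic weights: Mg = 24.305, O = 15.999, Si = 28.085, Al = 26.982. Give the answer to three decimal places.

2.009 Al apfu

30.18 wt% MgO ÷ 40.304 g/mol = 0.74881 mol, giving 0.74881 Mg and 0.74881 O.
25.40 wt% Al2O3 ÷ 101.961 g/mol = 0.24911 mol, giving 0.49822 Al and 0.74733 O.
44.44 wt% SiO2 ÷ 60.083 g/mol = 0.73964 mol, giving 0.73964 Si and 1.47928 O.
Oxygen sums to 2.97542; scaling by 12/2.97542 = 4.03304 puts the formula on 12 O.
Al: 0.49822 × 4.03304 = 2.009 atoms per formula unit.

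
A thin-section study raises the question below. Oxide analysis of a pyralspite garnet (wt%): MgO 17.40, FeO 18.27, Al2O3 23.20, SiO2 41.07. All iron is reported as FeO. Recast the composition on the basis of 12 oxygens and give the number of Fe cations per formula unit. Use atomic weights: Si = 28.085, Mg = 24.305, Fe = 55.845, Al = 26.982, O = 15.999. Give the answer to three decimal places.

MgO: 17.40/40.304 = 0.43172 mol → 0.43172 mol Mg, 0.43172 mol O.
FeO: 18.27/71.844 = 0.25430 mol → 0.25430 mol Fe, 0.25430 mol O.
Al2O3: 23.20/101.961 = 0.22754 mol → 0.45508 mol Al, 0.68262 mol O.
SiO2: 41.07/60.083 = 0.68355 mol → 0.68355 mol Si, 1.36710 mol O.
Total oxygen = 2.73574 mol. Normalization factor = 12/2.73574 = 4.38638.
Fe per 12 O = 0.25430 × 4.38638 = 1.115.

1.115 Fe apfu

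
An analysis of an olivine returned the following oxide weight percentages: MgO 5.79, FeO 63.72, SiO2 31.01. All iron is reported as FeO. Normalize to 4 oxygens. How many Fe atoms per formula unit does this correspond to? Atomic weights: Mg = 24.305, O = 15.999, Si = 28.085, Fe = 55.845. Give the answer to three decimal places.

1.720 Fe apfu

MgO: 5.79/40.304 = 0.14366 mol → 0.14366 mol Mg, 0.14366 mol O.
FeO: 63.72/71.844 = 0.88692 mol → 0.88692 mol Fe, 0.88692 mol O.
SiO2: 31.01/60.083 = 0.51612 mol → 0.51612 mol Si, 1.03224 mol O.
Total oxygen = 2.06282 mol. Normalization factor = 4/2.06282 = 1.93909.
Fe per 4 O = 0.88692 × 1.93909 = 1.720.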